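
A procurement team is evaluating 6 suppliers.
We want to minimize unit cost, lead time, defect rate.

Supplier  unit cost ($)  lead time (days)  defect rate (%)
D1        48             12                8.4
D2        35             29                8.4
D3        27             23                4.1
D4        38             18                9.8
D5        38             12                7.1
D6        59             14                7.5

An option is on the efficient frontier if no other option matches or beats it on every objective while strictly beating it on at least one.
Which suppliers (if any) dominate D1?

D5

D5: unit cost 38≤48, lead time 12≤12, defect rate 7.1≤8.4 — dominates D1.
Others (D2, D3, D4, D6) are each worse than D1 on at least one objective.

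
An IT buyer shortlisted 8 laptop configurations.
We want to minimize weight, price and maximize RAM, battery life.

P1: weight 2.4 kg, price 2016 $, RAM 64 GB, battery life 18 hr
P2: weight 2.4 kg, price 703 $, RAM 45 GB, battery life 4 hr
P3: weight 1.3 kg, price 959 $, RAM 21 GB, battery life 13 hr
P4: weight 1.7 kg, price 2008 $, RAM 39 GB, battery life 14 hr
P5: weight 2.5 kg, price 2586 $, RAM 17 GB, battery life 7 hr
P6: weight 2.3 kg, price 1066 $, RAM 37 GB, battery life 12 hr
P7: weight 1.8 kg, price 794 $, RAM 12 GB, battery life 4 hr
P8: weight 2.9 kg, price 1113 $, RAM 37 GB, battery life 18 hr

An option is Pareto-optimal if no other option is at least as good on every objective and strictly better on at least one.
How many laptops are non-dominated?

P1: not dominated (best RAM).
P2: not dominated (best price).
P3: not dominated (best weight).
P4: not dominated.
P5: dominated by P1 (weight 2.4≤2.5, price 2016≤2586, RAM 64≥17, battery life 18≥7).
P6: not dominated.
P7: not dominated.
P8: not dominated.
Pareto-optimal: P1, P2, P3, P4, P6, P7, P8 → 7.

7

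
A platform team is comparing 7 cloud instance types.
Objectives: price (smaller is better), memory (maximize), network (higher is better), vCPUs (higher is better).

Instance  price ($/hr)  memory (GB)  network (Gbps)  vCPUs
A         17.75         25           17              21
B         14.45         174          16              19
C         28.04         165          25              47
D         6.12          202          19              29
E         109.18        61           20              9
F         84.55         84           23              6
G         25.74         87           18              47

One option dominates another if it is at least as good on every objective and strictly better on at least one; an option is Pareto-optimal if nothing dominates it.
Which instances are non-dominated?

A: dominated by D (price 6.12≤17.75, memory 202≥25, network 19≥17, vCPUs 29≥21).
B: dominated by D (price 6.12≤14.45, memory 202≥174, network 19≥16, vCPUs 29≥19).
C: not dominated (best network).
D: not dominated (best price).
E: dominated by C (price 28.04≤109.18, memory 165≥61, network 25≥20, vCPUs 47≥9).
F: dominated by C (price 28.04≤84.55, memory 165≥84, network 25≥23, vCPUs 47≥6).
G: not dominated.

C, D, G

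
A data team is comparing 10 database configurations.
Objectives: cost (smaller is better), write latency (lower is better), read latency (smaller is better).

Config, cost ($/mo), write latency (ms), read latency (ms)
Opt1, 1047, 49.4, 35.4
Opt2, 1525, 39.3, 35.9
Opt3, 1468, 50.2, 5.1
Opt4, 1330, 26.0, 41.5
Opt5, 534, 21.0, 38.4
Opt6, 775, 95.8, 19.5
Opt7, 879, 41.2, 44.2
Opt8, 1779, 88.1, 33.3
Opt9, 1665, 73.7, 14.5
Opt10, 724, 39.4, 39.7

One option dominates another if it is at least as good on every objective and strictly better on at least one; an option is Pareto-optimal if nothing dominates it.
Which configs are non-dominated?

Opt1, Opt2, Opt3, Opt5, Opt6

Opt1: not dominated.
Opt2: not dominated.
Opt3: not dominated (best read latency).
Opt4: dominated by Opt5 (cost 534≤1330, write latency 21.0≤26.0, read latency 38.4≤41.5).
Opt5: not dominated (best cost).
Opt6: not dominated.
Opt7: dominated by Opt5 (cost 534≤879, write latency 21.0≤41.2, read latency 38.4≤44.2).
Opt8: dominated by Opt3 (cost 1468≤1779, write latency 50.2≤88.1, read latency 5.1≤33.3).
Opt9: dominated by Opt3 (cost 1468≤1665, write latency 50.2≤73.7, read latency 5.1≤14.5).
Opt10: dominated by Opt5 (cost 534≤724, write latency 21.0≤39.4, read latency 38.4≤39.7).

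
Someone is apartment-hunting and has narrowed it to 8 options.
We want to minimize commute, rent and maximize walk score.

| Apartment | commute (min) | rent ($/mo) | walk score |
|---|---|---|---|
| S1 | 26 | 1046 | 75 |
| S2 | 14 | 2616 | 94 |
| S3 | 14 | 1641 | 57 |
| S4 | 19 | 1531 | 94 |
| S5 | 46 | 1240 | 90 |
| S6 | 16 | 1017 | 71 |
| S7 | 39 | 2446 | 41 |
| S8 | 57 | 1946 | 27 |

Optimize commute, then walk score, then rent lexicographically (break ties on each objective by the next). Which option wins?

S2

First minimize commute: best is 14, kept {S2, S3}.
Then maximize walk score: best is 94, kept {S2}.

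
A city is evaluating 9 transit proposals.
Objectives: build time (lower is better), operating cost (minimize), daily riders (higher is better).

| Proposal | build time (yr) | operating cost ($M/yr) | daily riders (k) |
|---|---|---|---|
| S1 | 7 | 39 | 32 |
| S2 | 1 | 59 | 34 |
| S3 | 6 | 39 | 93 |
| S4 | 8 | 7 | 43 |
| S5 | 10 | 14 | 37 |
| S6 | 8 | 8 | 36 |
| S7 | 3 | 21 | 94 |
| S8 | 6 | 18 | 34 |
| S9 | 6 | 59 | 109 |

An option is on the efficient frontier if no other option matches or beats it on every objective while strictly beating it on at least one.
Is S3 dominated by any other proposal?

S7 vs S3: build time 3≤6, operating cost 21≤39, daily riders 94≥93 — S7 is at least as good on every objective and strictly better on at least one, so S7 dominates S3.

Yes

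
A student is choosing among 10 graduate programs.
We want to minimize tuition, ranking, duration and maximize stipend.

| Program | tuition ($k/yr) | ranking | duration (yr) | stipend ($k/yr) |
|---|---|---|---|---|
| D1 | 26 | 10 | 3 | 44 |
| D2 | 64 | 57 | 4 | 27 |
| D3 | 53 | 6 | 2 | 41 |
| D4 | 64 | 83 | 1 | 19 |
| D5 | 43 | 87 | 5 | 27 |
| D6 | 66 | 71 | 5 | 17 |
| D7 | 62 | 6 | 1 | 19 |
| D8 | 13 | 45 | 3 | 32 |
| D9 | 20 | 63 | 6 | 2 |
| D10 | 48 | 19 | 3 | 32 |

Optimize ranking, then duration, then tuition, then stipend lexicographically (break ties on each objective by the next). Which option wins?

D7

First minimize ranking: best is 6, kept {D3, D7}.
Then minimize duration: best is 1, kept {D7}.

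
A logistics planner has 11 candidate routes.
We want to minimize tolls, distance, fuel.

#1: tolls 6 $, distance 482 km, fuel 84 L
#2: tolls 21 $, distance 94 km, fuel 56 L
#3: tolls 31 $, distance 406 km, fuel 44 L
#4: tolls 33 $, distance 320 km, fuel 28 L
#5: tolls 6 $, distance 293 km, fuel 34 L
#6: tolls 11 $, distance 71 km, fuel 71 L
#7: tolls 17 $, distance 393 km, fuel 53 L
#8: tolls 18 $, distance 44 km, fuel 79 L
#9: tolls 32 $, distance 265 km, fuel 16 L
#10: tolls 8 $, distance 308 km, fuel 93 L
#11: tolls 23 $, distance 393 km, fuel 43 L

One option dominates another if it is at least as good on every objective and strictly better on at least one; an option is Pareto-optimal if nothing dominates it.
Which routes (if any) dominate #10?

#5: tolls 6≤8, distance 293≤308, fuel 34≤93 — dominates #10.
Others (#1, #2, #3, #4, #6, #7, #8, #9, #11) are each worse than #10 on at least one objective.

#5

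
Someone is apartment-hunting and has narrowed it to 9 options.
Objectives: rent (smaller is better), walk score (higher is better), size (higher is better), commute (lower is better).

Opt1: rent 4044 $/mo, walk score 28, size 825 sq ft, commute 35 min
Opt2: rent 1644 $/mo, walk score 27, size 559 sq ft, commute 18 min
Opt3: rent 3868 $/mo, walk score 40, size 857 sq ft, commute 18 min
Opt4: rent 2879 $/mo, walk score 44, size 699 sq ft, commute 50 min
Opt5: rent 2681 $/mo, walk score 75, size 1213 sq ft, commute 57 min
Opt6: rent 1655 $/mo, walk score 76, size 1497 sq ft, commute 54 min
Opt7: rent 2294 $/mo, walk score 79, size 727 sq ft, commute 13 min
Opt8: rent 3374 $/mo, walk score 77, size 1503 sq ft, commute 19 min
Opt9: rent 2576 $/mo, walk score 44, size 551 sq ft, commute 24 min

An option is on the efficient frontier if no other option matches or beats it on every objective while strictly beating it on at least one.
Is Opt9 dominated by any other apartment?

Yes

Opt7 vs Opt9: rent 2294≤2576, walk score 79≥44, size 727≥551, commute 13≤24 — Opt7 is at least as good on every objective and strictly better on at least one, so Opt7 dominates Opt9.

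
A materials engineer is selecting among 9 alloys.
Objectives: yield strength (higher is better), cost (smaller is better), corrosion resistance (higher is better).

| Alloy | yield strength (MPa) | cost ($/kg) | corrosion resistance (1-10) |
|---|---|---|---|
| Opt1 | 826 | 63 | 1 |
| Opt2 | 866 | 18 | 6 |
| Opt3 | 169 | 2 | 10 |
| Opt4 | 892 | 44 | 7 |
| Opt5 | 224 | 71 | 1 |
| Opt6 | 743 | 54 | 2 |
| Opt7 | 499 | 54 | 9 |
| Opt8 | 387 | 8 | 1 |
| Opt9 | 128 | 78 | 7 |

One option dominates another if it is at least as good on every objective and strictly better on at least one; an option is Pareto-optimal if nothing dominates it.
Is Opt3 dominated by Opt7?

Opt7 vs Opt3: Opt7 is worse on cost (54 vs 2), so it does not dominate Opt3.

No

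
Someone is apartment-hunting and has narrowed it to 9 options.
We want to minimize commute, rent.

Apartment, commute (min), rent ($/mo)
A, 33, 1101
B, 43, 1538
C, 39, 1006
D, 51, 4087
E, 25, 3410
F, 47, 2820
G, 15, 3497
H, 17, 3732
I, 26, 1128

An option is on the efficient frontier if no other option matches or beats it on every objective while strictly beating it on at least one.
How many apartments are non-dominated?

5

A: not dominated.
B: dominated by A (commute 33≤43, rent 1101≤1538).
C: not dominated (best rent).
D: dominated by A (commute 33≤51, rent 1101≤4087).
E: not dominated.
F: dominated by A (commute 33≤47, rent 1101≤2820).
G: not dominated (best commute).
H: dominated by G (commute 15≤17, rent 3497≤3732).
I: not dominated.
Pareto-optimal: A, C, E, G, I → 5.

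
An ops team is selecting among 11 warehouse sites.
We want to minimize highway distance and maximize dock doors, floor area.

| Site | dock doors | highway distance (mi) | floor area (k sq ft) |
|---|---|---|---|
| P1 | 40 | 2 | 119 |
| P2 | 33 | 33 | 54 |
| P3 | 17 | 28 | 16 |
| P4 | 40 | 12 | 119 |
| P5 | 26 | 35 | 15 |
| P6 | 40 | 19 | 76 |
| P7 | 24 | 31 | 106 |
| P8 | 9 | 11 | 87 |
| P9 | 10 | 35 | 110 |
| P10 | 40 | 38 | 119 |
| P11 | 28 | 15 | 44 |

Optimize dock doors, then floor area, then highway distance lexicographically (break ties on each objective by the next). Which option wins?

P1

First maximize dock doors: best is 40, kept {P1, P4, P6, P10}.
Then maximize floor area: best is 119, kept {P1, P4, P10}.
Then minimize highway distance: best is 2, kept {P1}.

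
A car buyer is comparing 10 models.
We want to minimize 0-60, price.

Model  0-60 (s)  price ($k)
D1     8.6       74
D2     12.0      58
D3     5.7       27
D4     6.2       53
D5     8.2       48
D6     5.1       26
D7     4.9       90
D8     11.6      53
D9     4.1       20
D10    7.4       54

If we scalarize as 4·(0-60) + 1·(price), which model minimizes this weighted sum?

D1: 4·8.6 + 1·74 = 108.4
D2: 4·12.0 + 1·58 = 106.0
D3: 4·5.7 + 1·27 = 49.8
D4: 4·6.2 + 1·53 = 77.8
D5: 4·8.2 + 1·48 = 80.8
D6: 4·5.1 + 1·26 = 46.4
D7: 4·4.9 + 1·90 = 109.6
D8: 4·11.6 + 1·53 = 99.4
D9: 4·4.1 + 1·20 = 36.4
D10: 4·7.4 + 1·54 = 83.6
Lowest: D9 at 36.4.

D9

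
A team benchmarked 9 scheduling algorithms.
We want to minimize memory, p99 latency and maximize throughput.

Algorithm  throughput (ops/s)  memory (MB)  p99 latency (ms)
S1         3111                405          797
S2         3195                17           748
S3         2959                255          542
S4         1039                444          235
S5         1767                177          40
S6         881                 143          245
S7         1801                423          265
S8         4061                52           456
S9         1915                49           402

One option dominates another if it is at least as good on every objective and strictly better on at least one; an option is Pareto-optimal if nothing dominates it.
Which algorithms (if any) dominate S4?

S5

S5: throughput 1767≥1039, memory 177≤444, p99 latency 40≤235 — dominates S4.
Others (S1, S2, S3, S6, S7, S8, S9) are each worse than S4 on at least one objective.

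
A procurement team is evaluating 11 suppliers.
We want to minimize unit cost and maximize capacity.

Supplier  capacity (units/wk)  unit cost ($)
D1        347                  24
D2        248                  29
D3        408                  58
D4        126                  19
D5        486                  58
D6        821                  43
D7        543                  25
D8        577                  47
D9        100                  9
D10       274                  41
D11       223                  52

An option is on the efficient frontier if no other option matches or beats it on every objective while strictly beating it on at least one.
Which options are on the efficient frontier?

D1: not dominated.
D2: dominated by D1 (capacity 347≥248, unit cost 24≤29).
D3: dominated by D5 (capacity 486≥408, unit cost 58≤58).
D4: not dominated.
D5: dominated by D6 (capacity 821≥486, unit cost 43≤58).
D6: not dominated (best capacity).
D7: not dominated.
D8: dominated by D6 (capacity 821≥577, unit cost 43≤47).
D9: not dominated (best unit cost).
D10: dominated by D1 (capacity 347≥274, unit cost 24≤41).
D11: dominated by D1 (capacity 347≥223, unit cost 24≤52).

D1, D4, D6, D7, D9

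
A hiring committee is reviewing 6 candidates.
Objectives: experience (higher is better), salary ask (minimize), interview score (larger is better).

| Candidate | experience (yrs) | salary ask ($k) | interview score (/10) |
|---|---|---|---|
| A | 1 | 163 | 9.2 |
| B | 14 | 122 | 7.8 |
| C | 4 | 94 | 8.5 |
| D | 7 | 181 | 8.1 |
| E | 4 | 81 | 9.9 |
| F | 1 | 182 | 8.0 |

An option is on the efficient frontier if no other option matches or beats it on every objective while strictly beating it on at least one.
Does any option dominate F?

A vs F: experience 1≥1, salary ask 163≤182, interview score 9.2≥8.0 — A is at least as good on every objective and strictly better on at least one, so A dominates F.

Yes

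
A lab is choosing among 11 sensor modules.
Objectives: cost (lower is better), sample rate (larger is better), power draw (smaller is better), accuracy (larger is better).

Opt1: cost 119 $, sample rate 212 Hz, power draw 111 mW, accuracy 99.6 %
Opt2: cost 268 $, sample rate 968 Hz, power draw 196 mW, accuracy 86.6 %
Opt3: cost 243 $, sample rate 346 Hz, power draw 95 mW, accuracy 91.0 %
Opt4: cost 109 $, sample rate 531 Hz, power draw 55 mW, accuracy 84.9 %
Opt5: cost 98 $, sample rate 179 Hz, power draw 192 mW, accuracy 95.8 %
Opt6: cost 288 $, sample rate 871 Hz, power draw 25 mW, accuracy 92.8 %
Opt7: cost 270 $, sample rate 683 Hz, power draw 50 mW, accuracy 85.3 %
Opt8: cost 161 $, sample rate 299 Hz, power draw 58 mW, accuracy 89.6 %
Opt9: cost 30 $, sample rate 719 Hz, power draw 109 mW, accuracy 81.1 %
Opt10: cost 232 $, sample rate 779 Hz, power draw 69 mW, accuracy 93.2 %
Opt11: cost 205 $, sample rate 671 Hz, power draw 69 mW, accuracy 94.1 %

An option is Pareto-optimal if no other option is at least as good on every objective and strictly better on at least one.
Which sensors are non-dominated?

Opt1: not dominated (best accuracy).
Opt2: not dominated (best sample rate).
Opt3: dominated by Opt10 (cost 232≤243, sample rate 779≥346, power draw 69≤95, accuracy 93.2≥91.0).
Opt4: not dominated.
Opt5: not dominated.
Opt6: not dominated (best power draw).
Opt7: not dominated.
Opt8: not dominated.
Opt9: not dominated (best cost).
Opt10: not dominated.
Opt11: not dominated.

Opt1, Opt2, Opt4, Opt5, Opt6, Opt7, Opt8, Opt9, Opt10, Opt11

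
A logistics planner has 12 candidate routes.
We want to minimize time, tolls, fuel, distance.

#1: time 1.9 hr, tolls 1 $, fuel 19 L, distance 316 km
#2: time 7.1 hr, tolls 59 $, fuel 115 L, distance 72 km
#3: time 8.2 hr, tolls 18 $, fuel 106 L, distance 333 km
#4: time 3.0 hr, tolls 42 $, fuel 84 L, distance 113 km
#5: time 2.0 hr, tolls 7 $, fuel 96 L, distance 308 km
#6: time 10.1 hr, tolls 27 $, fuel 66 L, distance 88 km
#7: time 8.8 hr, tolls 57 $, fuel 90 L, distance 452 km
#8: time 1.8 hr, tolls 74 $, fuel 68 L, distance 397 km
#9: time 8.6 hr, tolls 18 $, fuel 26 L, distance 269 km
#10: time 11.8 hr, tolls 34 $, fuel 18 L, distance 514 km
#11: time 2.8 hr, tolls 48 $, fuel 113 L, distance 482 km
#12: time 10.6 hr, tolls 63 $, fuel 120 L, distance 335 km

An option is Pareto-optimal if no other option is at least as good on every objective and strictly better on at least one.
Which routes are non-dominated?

#1, #2, #4, #5, #6, #8, #9, #10

#1: not dominated (best tolls).
#2: not dominated (best distance).
#3: dominated by #1 (time 1.9≤8.2, tolls 1≤18, fuel 19≤106, distance 316≤333).
#4: not dominated.
#5: not dominated.
#6: not dominated.
#7: dominated by #1 (time 1.9≤8.8, tolls 1≤57, fuel 19≤90, distance 316≤452).
#8: not dominated (best time).
#9: not dominated.
#10: not dominated (best fuel).
#11: dominated by #1 (time 1.9≤2.8, tolls 1≤48, fuel 19≤113, distance 316≤482).
#12: dominated by #1 (time 1.9≤10.6, tolls 1≤63, fuel 19≤120, distance 316≤335).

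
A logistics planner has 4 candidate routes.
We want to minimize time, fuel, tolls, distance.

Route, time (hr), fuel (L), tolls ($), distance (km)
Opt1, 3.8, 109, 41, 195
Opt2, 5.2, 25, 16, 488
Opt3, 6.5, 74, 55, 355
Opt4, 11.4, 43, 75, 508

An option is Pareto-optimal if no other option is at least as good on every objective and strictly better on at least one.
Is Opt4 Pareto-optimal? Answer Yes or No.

No

Opt2 vs Opt4: time 5.2≤11.4, fuel 25≤43, tolls 16≤75, distance 488≤508 — Opt2 is at least as good on every objective and strictly better on at least one, so Opt2 dominates Opt4.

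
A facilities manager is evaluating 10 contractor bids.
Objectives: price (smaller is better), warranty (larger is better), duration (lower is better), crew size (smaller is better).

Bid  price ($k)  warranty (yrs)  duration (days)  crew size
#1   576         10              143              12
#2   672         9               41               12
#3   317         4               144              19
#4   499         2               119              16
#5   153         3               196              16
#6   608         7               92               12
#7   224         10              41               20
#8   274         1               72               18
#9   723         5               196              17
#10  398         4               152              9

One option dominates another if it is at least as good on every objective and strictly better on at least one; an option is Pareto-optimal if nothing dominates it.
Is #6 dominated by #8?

No

#8 vs #6: #8 is worse on warranty (1 vs 7), so it does not dominate #6.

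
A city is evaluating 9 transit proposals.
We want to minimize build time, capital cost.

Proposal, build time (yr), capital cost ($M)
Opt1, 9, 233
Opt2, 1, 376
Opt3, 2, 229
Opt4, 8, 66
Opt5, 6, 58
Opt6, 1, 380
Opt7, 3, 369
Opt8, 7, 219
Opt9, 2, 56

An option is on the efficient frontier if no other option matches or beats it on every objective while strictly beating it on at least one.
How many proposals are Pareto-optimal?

2

Opt1: dominated by Opt3 (build time 2≤9, capital cost 229≤233).
Opt2: not dominated.
Opt3: dominated by Opt9 (build time 2≤2, capital cost 56≤229).
Opt4: dominated by Opt5 (build time 6≤8, capital cost 58≤66).
Opt5: dominated by Opt9 (build time 2≤6, capital cost 56≤58).
Opt6: dominated by Opt2 (build time 1≤1, capital cost 376≤380).
Opt7: dominated by Opt3 (build time 2≤3, capital cost 229≤369).
Opt8: dominated by Opt5 (build time 6≤7, capital cost 58≤219).
Opt9: not dominated (best capital cost).
Pareto-optimal: Opt2, Opt9 → 2.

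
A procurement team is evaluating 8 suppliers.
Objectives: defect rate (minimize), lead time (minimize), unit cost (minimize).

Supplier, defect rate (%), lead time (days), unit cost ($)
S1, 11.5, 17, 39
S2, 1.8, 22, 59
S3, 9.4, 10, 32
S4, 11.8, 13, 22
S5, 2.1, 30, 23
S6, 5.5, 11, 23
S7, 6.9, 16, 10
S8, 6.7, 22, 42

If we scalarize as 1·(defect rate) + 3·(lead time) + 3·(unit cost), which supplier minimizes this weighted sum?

S7

S1: 1·11.5 + 3·17 + 3·39 = 179.5
S2: 1·1.8 + 3·22 + 3·59 = 244.8
S3: 1·9.4 + 3·10 + 3·32 = 135.4
S4: 1·11.8 + 3·13 + 3·22 = 116.8
S5: 1·2.1 + 3·30 + 3·23 = 161.1
S6: 1·5.5 + 3·11 + 3·23 = 107.5
S7: 1·6.9 + 3·16 + 3·10 = 84.9
S8: 1·6.7 + 3·22 + 3·42 = 198.7
Lowest: S7 at 84.9.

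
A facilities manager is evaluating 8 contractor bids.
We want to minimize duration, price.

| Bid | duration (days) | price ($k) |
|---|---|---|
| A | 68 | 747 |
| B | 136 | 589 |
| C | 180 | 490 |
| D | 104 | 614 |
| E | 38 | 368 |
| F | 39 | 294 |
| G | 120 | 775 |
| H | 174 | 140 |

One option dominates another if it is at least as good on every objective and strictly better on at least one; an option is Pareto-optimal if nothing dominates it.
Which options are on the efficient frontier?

A: dominated by E (duration 38≤68, price 368≤747).
B: dominated by E (duration 38≤136, price 368≤589).
C: dominated by E (duration 38≤180, price 368≤490).
D: dominated by E (duration 38≤104, price 368≤614).
E: not dominated (best duration).
F: not dominated.
G: dominated by A (duration 68≤120, price 747≤775).
H: not dominated (best price).

E, F, H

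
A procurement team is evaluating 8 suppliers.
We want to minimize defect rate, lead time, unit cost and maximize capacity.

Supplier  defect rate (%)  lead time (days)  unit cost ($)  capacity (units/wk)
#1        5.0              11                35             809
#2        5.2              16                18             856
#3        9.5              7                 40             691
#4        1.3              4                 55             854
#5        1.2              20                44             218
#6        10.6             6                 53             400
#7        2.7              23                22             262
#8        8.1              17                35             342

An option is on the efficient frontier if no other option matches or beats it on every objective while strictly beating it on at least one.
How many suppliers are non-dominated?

7

#1: not dominated.
#2: not dominated (best unit cost).
#3: not dominated.
#4: not dominated (best lead time).
#5: not dominated (best defect rate).
#6: not dominated.
#7: not dominated.
#8: dominated by #1 (defect rate 5.0≤8.1, lead time 11≤17, unit cost 35≤35, capacity 809≥342).
Pareto-optimal: #1, #2, #3, #4, #5, #6, #7 → 7.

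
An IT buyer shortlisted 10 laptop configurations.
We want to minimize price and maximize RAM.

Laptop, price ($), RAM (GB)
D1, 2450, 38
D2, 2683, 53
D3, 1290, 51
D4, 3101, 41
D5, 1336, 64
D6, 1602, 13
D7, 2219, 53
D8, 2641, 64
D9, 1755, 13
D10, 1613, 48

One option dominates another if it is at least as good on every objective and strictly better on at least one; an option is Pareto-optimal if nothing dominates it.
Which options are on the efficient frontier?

D1: dominated by D3 (price 1290≤2450, RAM 51≥38).
D2: dominated by D5 (price 1336≤2683, RAM 64≥53).
D3: not dominated (best price).
D4: dominated by D2 (price 2683≤3101, RAM 53≥41).
D5: not dominated.
D6: dominated by D3 (price 1290≤1602, RAM 51≥13).
D7: dominated by D5 (price 1336≤2219, RAM 64≥53).
D8: dominated by D5 (price 1336≤2641, RAM 64≥64).
D9: dominated by D3 (price 1290≤1755, RAM 51≥13).
D10: dominated by D3 (price 1290≤1613, RAM 51≥48).

D3, D5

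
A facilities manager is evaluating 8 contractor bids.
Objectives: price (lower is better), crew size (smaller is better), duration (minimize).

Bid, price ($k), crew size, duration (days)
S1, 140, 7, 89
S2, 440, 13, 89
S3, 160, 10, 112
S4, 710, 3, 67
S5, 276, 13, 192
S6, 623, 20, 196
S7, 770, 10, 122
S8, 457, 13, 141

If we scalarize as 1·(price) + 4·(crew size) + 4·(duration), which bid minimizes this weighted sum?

S1

S1: 1·140 + 4·7 + 4·89 = 524
S2: 1·440 + 4·13 + 4·89 = 848
S3: 1·160 + 4·10 + 4·112 = 648
S4: 1·710 + 4·3 + 4·67 = 990
S5: 1·276 + 4·13 + 4·192 = 1096
S6: 1·623 + 4·20 + 4·196 = 1487
S7: 1·770 + 4·10 + 4·122 = 1298
S8: 1·457 + 4·13 + 4·141 = 1073
Lowest: S1 at 524.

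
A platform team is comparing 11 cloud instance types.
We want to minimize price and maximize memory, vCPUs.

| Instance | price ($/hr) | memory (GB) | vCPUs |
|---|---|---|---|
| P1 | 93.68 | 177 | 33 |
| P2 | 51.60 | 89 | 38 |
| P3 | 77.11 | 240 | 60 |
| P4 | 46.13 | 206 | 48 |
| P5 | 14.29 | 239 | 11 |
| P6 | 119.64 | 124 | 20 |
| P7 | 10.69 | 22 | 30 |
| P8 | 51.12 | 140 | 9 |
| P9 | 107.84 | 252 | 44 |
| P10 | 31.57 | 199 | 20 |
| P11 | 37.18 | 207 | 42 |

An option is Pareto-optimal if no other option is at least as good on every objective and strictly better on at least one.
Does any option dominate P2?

Yes

P4 vs P2: price 46.13≤51.60, memory 206≥89, vCPUs 48≥38 — P4 is at least as good on every objective and strictly better on at least one, so P4 dominates P2.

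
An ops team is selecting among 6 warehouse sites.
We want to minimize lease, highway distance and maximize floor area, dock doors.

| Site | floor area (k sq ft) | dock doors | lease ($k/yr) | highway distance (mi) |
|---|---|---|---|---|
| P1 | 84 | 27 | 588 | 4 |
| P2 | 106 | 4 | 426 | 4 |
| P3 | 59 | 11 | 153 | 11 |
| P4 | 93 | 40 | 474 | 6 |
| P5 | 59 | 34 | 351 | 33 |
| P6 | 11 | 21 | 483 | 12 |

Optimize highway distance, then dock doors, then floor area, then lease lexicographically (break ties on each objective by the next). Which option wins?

First minimize highway distance: best is 4, kept {P1, P2}.
Then maximize dock doors: best is 27, kept {P1}.

P1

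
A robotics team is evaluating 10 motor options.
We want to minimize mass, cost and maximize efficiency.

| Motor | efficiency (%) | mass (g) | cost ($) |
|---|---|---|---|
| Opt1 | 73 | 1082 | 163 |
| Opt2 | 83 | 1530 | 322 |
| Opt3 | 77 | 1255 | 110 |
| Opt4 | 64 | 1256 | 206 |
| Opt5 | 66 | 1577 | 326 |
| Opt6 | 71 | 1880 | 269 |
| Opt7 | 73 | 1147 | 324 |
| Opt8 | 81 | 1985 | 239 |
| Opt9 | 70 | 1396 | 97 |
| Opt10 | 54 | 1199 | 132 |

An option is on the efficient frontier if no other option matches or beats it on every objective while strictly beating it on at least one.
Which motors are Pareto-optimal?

Opt1, Opt2, Opt3, Opt8, Opt9, Opt10

Opt1: not dominated (best mass).
Opt2: not dominated (best efficiency).
Opt3: not dominated.
Opt4: dominated by Opt1 (efficiency 73≥64, mass 1082≤1256, cost 163≤206).
Opt5: dominated by Opt1 (efficiency 73≥66, mass 1082≤1577, cost 163≤326).
Opt6: dominated by Opt1 (efficiency 73≥71, mass 1082≤1880, cost 163≤269).
Opt7: dominated by Opt1 (efficiency 73≥73, mass 1082≤1147, cost 163≤324).
Opt8: not dominated.
Opt9: not dominated (best cost).
Opt10: not dominated.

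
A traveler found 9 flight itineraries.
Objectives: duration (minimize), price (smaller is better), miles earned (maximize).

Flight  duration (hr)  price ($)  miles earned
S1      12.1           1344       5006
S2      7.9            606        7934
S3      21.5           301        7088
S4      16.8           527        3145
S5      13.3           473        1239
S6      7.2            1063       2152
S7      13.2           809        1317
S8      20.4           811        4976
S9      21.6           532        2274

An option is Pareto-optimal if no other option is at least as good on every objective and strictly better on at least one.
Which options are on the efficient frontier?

S1: dominated by S2 (duration 7.9≤12.1, price 606≤1344, miles earned 7934≥5006).
S2: not dominated (best miles earned).
S3: not dominated (best price).
S4: not dominated.
S5: not dominated.
S6: not dominated (best duration).
S7: dominated by S2 (duration 7.9≤13.2, price 606≤809, miles earned 7934≥1317).
S8: dominated by S2 (duration 7.9≤20.4, price 606≤811, miles earned 7934≥4976).
S9: dominated by S3 (duration 21.5≤21.6, price 301≤532, miles earned 7088≥2274).

S2, S3, S4, S5, S6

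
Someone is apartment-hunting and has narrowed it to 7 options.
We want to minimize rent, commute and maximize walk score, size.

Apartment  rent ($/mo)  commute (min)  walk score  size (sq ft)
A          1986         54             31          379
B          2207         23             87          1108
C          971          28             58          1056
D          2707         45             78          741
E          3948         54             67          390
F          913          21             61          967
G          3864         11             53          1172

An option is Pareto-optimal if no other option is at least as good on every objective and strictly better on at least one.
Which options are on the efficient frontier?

B, C, F, G

A: dominated by C (rent 971≤1986, commute 28≤54, walk score 58≥31, size 1056≥379).
B: not dominated (best walk score).
C: not dominated.
D: dominated by B (rent 2207≤2707, commute 23≤45, walk score 87≥78, size 1108≥741).
E: dominated by B (rent 2207≤3948, commute 23≤54, walk score 87≥67, size 1108≥390).
F: not dominated (best rent).
G: not dominated (best commute).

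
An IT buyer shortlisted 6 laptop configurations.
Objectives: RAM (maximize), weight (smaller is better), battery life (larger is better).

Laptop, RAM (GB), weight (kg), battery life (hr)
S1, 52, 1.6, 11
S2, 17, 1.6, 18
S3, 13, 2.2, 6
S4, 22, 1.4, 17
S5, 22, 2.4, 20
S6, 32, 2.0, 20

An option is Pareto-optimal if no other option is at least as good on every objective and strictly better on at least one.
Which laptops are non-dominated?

S1: not dominated (best RAM).
S2: not dominated.
S3: dominated by S1 (RAM 52≥13, weight 1.6≤2.2, battery life 11≥6).
S4: not dominated (best weight).
S5: dominated by S6 (RAM 32≥22, weight 2.0≤2.4, battery life 20≥20).
S6: not dominated.

S1, S2, S4, S6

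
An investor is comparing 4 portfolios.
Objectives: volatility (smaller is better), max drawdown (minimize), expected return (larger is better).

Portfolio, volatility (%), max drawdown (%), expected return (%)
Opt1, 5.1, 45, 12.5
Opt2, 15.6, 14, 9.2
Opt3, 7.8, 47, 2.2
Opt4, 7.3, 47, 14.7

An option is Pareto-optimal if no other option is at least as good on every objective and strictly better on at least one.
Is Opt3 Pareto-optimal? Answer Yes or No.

No

Opt1 vs Opt3: volatility 5.1≤7.8, max drawdown 45≤47, expected return 12.5≥2.2 — Opt1 is at least as good on every objective and strictly better on at least one, so Opt1 dominates Opt3.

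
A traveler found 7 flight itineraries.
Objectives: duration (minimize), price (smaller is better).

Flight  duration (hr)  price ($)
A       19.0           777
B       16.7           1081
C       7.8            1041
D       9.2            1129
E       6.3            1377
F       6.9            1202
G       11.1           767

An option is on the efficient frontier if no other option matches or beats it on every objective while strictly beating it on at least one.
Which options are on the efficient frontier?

A: dominated by G (duration 11.1≤19.0, price 767≤777).
B: dominated by C (duration 7.8≤16.7, price 1041≤1081).
C: not dominated.
D: dominated by C (duration 7.8≤9.2, price 1041≤1129).
E: not dominated (best duration).
F: not dominated.
G: not dominated (best price).

C, E, F, G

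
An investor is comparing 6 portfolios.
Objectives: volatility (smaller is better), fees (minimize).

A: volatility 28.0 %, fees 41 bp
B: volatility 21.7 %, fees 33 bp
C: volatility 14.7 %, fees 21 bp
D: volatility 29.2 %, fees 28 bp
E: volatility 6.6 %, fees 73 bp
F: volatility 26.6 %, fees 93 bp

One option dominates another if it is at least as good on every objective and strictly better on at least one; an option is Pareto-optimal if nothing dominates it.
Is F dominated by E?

E vs F: volatility 6.6≤26.6, fees 73≤93 — E is at least as good on every objective with at least one strict improvement.

Yes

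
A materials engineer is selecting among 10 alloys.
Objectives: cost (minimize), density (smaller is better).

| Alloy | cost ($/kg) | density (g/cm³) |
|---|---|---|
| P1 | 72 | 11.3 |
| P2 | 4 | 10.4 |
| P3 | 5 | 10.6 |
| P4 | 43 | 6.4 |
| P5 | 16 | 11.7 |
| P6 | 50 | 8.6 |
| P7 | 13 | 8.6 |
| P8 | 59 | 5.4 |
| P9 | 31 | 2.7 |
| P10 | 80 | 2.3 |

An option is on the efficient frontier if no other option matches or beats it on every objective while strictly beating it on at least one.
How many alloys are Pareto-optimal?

4

P1: dominated by P2 (cost 4≤72, density 10.4≤11.3).
P2: not dominated (best cost).
P3: dominated by P2 (cost 4≤5, density 10.4≤10.6).
P4: dominated by P9 (cost 31≤43, density 2.7≤6.4).
P5: dominated by P2 (cost 4≤16, density 10.4≤11.7).
P6: dominated by P4 (cost 43≤50, density 6.4≤8.6).
P7: not dominated.
P8: dominated by P9 (cost 31≤59, density 2.7≤5.4).
P9: not dominated.
P10: not dominated (best density).
Pareto-optimal: P2, P7, P9, P10 → 4.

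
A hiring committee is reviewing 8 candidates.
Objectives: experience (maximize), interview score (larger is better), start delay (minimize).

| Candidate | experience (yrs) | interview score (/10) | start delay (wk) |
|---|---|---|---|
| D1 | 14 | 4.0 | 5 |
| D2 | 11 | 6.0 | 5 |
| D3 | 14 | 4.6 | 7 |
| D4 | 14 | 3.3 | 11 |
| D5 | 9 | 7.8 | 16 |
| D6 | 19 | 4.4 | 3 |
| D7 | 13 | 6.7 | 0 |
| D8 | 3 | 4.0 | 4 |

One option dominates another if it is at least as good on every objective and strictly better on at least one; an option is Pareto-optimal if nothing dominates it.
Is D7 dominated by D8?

D8 vs D7: D8 is worse on experience (3 vs 13), so it does not dominate D7.

No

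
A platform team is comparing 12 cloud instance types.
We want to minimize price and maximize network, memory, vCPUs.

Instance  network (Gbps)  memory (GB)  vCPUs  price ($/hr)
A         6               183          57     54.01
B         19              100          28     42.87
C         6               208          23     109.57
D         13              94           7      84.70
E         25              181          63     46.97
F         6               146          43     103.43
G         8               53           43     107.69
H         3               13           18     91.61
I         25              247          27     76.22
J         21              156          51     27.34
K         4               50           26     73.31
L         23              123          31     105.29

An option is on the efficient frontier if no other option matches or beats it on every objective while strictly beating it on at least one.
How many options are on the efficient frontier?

A: not dominated.
B: dominated by J (network 21≥19, memory 156≥100, vCPUs 51≥28, price 27.34≤42.87).
C: dominated by I (network 25≥6, memory 247≥208, vCPUs 27≥23, price 76.22≤109.57).
D: dominated by B (network 19≥13, memory 100≥94, vCPUs 28≥7, price 42.87≤84.70).
E: not dominated (best vCPUs).
F: dominated by A (network 6≥6, memory 183≥146, vCPUs 57≥43, price 54.01≤103.43).
G: dominated by E (network 25≥8, memory 181≥53, vCPUs 63≥43, price 46.97≤107.69).
H: dominated by A (network 6≥3, memory 183≥13, vCPUs 57≥18, price 54.01≤91.61).
I: not dominated (best memory).
J: not dominated (best price).
K: dominated by A (network 6≥4, memory 183≥50, vCPUs 57≥26, price 54.01≤73.31).
L: dominated by E (network 25≥23, memory 181≥123, vCPUs 63≥31, price 46.97≤105.29).
Pareto-optimal: A, E, I, J → 4.

4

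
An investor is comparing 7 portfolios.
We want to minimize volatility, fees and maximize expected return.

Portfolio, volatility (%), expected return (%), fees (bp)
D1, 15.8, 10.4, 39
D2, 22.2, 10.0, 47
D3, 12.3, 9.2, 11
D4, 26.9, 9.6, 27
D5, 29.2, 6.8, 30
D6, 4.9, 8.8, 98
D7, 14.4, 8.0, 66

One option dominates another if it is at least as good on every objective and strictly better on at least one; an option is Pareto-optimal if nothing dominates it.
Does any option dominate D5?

Yes

D3 vs D5: volatility 12.3≤29.2, expected return 9.2≥6.8, fees 11≤30 — D3 is at least as good on every objective and strictly better on at least one, so D3 dominates D5.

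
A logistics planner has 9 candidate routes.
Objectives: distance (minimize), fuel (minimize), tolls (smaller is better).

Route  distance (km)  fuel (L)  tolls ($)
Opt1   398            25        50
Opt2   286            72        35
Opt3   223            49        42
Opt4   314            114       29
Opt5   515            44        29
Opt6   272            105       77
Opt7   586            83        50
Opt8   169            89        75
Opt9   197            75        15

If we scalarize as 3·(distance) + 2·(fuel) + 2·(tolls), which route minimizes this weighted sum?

Opt1: 3·398 + 2·25 + 2·50 = 1344
Opt2: 3·286 + 2·72 + 2·35 = 1072
Opt3: 3·223 + 2·49 + 2·42 = 851
Opt4: 3·314 + 2·114 + 2·29 = 1228
Opt5: 3·515 + 2·44 + 2·29 = 1691
Opt6: 3·272 + 2·105 + 2·77 = 1180
Opt7: 3·586 + 2·83 + 2·50 = 2024
Opt8: 3·169 + 2·89 + 2·75 = 835
Opt9: 3·197 + 2·75 + 2·15 = 771
Lowest: Opt9 at 771.

Opt9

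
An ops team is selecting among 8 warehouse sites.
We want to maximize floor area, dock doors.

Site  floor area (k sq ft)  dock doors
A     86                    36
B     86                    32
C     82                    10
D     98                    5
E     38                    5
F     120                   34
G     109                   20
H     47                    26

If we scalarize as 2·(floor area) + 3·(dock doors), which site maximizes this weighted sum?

A: 2·86 + 3·36 = 280
B: 2·86 + 3·32 = 268
C: 2·82 + 3·10 = 194
D: 2·98 + 3·5 = 211
E: 2·38 + 3·5 = 91
F: 2·120 + 3·34 = 342
G: 2·109 + 3·20 = 278
H: 2·47 + 3·26 = 172
Highest: F at 342.

F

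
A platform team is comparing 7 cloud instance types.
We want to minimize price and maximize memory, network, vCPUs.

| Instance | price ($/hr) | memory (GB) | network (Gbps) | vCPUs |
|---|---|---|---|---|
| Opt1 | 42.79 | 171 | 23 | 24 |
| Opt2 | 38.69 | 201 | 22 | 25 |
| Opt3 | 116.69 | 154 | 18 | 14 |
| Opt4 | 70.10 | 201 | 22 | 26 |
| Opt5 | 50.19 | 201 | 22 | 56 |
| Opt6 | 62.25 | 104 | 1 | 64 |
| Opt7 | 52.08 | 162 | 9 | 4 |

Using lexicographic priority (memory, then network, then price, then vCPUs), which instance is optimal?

Opt2

First maximize memory: best is 201, kept {Opt2, Opt4, Opt5}.
Then maximize network: best is 22, kept {Opt2, Opt4, Opt5}.
Then minimize price: best is 38.69, kept {Opt2}.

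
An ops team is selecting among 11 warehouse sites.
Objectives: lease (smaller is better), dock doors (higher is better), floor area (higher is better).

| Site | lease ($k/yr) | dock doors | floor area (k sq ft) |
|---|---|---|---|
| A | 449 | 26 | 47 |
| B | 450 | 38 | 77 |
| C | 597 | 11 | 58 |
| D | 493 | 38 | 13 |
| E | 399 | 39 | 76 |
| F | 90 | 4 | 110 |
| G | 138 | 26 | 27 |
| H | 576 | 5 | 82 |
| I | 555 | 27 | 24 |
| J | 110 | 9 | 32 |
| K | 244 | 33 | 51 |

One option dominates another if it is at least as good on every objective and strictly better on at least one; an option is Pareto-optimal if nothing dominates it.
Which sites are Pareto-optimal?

A: dominated by E (lease 399≤449, dock doors 39≥26, floor area 76≥47).
B: not dominated.
C: dominated by B (lease 450≤597, dock doors 38≥11, floor area 77≥58).
D: dominated by B (lease 450≤493, dock doors 38≥38, floor area 77≥13).
E: not dominated (best dock doors).
F: not dominated (best lease).
G: not dominated.
H: not dominated.
I: dominated by B (lease 450≤555, dock doors 38≥27, floor area 77≥24).
J: not dominated.
K: not dominated.

B, E, F, G, H, J, K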